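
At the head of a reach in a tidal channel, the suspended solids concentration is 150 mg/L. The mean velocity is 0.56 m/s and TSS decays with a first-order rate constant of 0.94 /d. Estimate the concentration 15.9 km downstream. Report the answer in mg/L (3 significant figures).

110 mg/L

Travel time t = 15.9 km / 0.56 m/s = 1.59e+04/0.56 = 2.839e+04 s = 0.3286 d.
First-order decay: C = 150·exp(−0.94·0.3286) = 150·0.7343 = 110.1 mg/L.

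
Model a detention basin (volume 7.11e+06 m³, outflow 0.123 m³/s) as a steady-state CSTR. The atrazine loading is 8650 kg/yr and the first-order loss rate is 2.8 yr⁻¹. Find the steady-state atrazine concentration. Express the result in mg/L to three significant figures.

0.364 mg/L

Outflow Q = 0.123 m³/s × 3.156e+07 s/yr = 3.882e+06 m³/yr.
Steady-state CSTR mass balance: W = Q·C + k·V·C, so C = W/(Q + kV).
Q + kV = 3.882e+06 + 2.8·7.11e+06 = 2.379e+07 m³/yr.
C = 8650/2.379e+07 = 0.0003636 kg/m³ = 0.3636 mg/L.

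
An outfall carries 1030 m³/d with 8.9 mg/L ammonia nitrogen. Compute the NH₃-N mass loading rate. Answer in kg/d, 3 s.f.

1030 m³/d = 0.01192 m³/s.
Mass flux = Q·C = 0.01192 m³/s × 8.9 g/m³ = 0.1061 g/s.
= 0.1061 g/s × 86.4 = 9.167 kg/d.

9.17 kg/d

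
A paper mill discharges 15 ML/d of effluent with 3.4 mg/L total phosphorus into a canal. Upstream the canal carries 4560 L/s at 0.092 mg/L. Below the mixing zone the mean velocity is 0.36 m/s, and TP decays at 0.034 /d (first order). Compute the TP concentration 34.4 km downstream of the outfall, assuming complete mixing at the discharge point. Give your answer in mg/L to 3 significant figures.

0.205 mg/L

15 ML/d = 0.1736 m³/s.
4560 L/s = 4.56 m³/s.
After complete mixing, C₀ = (0.1736·3.4 + 4.56·0.092) / 4.734 = 0.2133 mg/L.
Travel time t = 3.44e+04 m / 0.36 m/s = 9.556e+04 s = 1.106 d.
C = 0.2133·exp(−0.034·1.106) = 0.2133·0.9631 = 0.2055 mg/L.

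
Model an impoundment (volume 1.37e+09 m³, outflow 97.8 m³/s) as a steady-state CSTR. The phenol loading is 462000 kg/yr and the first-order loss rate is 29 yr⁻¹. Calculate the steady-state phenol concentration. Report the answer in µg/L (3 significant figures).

Outflow Q = 97.8 m³/s × 3.156e+07 s/yr = 3.086e+09 m³/yr.
Steady-state CSTR mass balance: W = Q·C + k·V·C, so C = W/(Q + kV).
Q + kV = 3.086e+09 + 29·1.37e+09 = 4.282e+10 m³/yr.
C = 462000/4.282e+10 = 1.079e-05 kg/m³ = 0.01079 mg/L = 10.79 µg/L.

10.8 µg/L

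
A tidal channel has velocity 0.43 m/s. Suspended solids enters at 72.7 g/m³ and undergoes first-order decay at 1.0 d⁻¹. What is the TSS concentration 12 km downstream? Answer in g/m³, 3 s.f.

52.6 g/m³

Travel time t = 12 km / 0.43 m/s = 1.2e+04/0.43 = 2.791e+04 s = 0.323 d.
First-order decay: C = 72.7·exp(−1.0·0.323) = 72.7·0.724 = 52.63 g/m³.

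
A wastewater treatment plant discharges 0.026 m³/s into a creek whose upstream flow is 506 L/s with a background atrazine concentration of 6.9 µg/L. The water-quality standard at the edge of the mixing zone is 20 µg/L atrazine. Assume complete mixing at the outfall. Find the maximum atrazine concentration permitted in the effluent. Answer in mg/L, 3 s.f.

0.275 mg/L

506 L/s = 0.506 m³/s.
6.9 µg/L = 0.0069 mg/L.
20 µg/L = 0.02 mg/L.
Mass balance: 0.02·0.532 = 0.026·Cₑ + 0.506·0.0069.
Cₑ = (0.01064 − 0.003491) / 0.026 = 0.2749 mg/L.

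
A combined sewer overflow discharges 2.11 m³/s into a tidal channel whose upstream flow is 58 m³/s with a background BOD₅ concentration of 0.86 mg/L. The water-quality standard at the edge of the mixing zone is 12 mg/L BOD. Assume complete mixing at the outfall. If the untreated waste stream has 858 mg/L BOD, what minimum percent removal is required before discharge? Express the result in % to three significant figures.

Mass balance: 12·60.11 = 2.11·Cₑ + 58·0.86.
Cₑ = (721.3 − 49.88) / 2.11 = 318.2 mg/L.
Required removal = 1 − 318.2/858 = 62.91 %.

62.9 %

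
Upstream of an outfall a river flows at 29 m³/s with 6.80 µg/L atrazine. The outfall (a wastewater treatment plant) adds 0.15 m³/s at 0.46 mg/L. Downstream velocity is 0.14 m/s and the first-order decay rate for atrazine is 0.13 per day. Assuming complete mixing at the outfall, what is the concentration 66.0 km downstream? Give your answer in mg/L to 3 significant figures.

6.80 µg/L = 0.0068 mg/L.
After complete mixing, C₀ = (0.15·0.46 + 29·0.0068) / 29.15 = 0.009132 mg/L.
Travel time t = 6.6e+04 m / 0.14 m/s = 4.714e+05 s = 5.456 d.
C = 0.009132·exp(−0.13·5.456) = 0.009132·0.492 = 0.004493 mg/L.

0.00449 mg/L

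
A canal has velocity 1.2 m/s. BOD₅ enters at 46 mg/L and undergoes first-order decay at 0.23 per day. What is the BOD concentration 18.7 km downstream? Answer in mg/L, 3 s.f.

Travel time t = 18.7 km / 1.2 m/s = 1.87e+04/1.2 = 1.558e+04 s = 0.1804 d.
First-order decay: C = 46·exp(−0.23·0.1804) = 46·0.9594 = 44.13 mg/L.

44.1 mg/L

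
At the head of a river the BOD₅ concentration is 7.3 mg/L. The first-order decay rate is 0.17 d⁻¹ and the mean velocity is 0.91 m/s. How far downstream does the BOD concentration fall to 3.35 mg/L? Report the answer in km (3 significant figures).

From C = C₀·e^(−kt), t = ln(C₀/C)/k = ln(7.3/3.35)/0.17 = 0.7789/0.17 = 4.582 d.
Distance = v·t = 0.91 m/s × 3.959e+05 s = 3.602e+05 m = 360.2 km.

360 km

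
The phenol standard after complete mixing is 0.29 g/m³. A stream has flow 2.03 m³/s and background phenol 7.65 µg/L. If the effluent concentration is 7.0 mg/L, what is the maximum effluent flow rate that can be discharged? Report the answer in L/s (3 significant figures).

7.65 µg/L = 0.00765 mg/L.
Mass balance at complete mixing: C_std·(Q_w + Q_r) = Q_w·C_e + Q_r·C_b.
Rearranging, Q_w = Q_r·(C_std − C_b)/(C_e − C_std) = 2.03·(0.29 − 0.00765) / (7 − 0.29) = 0.08542 m³/s.
= 85.42 L/s.

85.4 L/s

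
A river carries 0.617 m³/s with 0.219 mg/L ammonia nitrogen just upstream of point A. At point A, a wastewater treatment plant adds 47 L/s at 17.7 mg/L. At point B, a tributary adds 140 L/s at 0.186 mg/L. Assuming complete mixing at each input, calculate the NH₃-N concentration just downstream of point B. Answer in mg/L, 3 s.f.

1.24 mg/L

47 L/s = 0.047 m³/s.
After input A: C = (0.617·0.219 + 0.047·17.7) / 0.664 = 1.456 mg/L.
140 L/s = 0.14 m³/s.
After input B: C = (0.664·1.456 + 0.14·0.186) / 0.804 = 1.235 mg/L.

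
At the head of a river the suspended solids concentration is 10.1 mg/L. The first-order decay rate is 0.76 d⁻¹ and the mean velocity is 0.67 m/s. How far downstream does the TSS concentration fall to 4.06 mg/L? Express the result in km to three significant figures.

69.4 km

From C = C₀·e^(−kt), t = ln(C₀/C)/k = ln(10.1/4.06)/0.76 = 0.9114/0.76 = 1.199 d.
Distance = v·t = 0.67 m/s × 1.036e+05 s = 6.942e+04 m = 69.42 km.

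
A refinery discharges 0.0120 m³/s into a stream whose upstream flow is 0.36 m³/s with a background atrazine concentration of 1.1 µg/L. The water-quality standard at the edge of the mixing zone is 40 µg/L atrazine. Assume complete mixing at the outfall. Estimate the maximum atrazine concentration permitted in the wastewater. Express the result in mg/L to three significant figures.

1.1 µg/L = 0.0011 mg/L.
40 µg/L = 0.04 mg/L.
Mass balance: 0.04·0.372 = 0.012·Cₑ + 0.36·0.0011.
Cₑ = (0.01488 − 0.000396) / 0.012 = 1.207 mg/L.

1.21 mg/L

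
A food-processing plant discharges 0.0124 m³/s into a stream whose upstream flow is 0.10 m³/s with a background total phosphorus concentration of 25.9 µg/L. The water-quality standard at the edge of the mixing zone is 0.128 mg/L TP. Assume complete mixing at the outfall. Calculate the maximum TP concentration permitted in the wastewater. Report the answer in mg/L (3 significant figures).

25.9 µg/L = 0.0259 mg/L.
Mass balance: 0.128·0.1124 = 0.0124·Cₑ + 0.1·0.0259.
Cₑ = (0.01439 − 0.00259) / 0.0124 = 0.9514 mg/L.

0.951 mg/L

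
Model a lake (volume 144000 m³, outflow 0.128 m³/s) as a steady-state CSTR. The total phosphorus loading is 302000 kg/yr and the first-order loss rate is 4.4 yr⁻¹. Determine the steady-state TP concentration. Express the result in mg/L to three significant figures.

64.6 mg/L

Outflow Q = 0.128 m³/s × 3.156e+07 s/yr = 4.039e+06 m³/yr.
Steady-state CSTR mass balance: W = Q·C + k·V·C, so C = W/(Q + kV).
Q + kV = 4.039e+06 + 4.4·144000 = 4.673e+06 m³/yr.
C = 302000/4.673e+06 = 0.06463 kg/m³ = 64.63 mg/L.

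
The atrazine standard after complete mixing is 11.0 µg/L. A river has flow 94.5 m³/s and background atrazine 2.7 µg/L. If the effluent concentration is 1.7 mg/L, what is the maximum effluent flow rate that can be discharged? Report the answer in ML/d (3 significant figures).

2.7 µg/L = 0.0027 mg/L.
11.0 µg/L = 0.011 mg/L.
Mass balance at complete mixing: C_std·(Q_w + Q_r) = Q_w·C_e + Q_r·C_b.
Rearranging, Q_w = Q_r·(C_std − C_b)/(C_e − C_std) = 94.5·(0.011 − 0.0027) / (1.7 − 0.011) = 0.4644 m³/s.
= 40.12 ML/d.

40.1 ML/d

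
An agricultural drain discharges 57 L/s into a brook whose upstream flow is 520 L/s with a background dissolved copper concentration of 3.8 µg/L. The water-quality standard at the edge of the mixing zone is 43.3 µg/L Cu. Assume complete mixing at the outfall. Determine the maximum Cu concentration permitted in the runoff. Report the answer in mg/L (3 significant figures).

0.404 mg/L

57 L/s = 0.057 m³/s.
520 L/s = 0.52 m³/s.
3.8 µg/L = 0.0038 mg/L.
43.3 µg/L = 0.0433 mg/L.
Mass balance: 0.0433·0.577 = 0.057·Cₑ + 0.52·0.0038.
Cₑ = (0.02498 − 0.001976) / 0.057 = 0.4037 mg/L.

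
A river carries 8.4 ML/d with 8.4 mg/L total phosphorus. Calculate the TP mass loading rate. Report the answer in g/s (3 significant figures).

8.4 ML/d = 0.09722 m³/s.
Mass flux = Q·C = 0.09722 m³/s × 8.4 g/m³ = 0.8167 g/s.

0.817 g/s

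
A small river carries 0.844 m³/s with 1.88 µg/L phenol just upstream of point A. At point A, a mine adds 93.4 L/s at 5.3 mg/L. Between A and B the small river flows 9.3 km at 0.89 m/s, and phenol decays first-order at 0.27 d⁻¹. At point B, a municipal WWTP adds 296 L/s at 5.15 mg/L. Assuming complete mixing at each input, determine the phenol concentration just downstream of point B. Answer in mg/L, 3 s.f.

1.63 mg/L

1.88 µg/L = 0.00188 mg/L.
93.4 L/s = 0.0934 m³/s.
After input A: C = (0.844·0.00188 + 0.0934·5.3) / 0.9374 = 0.5298 mg/L.
Over the 9.3 km reach to input B (t = 1.045e+04 s = 0.1209 d), decay gives C = 0.5298·exp(−0.27·0.1209) = 0.5128 mg/L.
296 L/s = 0.296 m³/s.
After input B: C = (0.9374·0.5128 + 0.296·5.15) / 1.233 = 1.626 mg/L.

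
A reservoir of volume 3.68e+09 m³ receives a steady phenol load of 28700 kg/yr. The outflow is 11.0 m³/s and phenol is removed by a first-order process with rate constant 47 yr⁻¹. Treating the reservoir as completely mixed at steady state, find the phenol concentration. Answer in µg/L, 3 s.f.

Outflow Q = 11.0 m³/s × 3.156e+07 s/yr = 3.471e+08 m³/yr.
Steady-state CSTR mass balance: W = Q·C + k·V·C, so C = W/(Q + kV).
Q + kV = 3.471e+08 + 47·3.68e+09 = 1.733e+11 m³/yr.
C = 28700/1.733e+11 = 1.656e-07 kg/m³ = 0.0001656 mg/L = 0.1656 µg/L.

0.166 µg/L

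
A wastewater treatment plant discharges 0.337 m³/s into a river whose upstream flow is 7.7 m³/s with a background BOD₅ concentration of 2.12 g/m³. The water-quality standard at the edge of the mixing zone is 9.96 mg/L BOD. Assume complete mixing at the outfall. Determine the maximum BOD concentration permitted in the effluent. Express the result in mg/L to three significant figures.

189 mg/L

Mass balance: 9.96·8.037 = 0.337·Cₑ + 7.7·2.12.
Cₑ = (80.05 − 16.32) / 0.337 = 189.1 mg/L.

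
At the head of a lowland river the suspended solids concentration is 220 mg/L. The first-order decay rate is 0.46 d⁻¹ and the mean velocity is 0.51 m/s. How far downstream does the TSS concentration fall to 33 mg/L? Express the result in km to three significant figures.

From C = C₀·e^(−kt), t = ln(C₀/C)/k = ln(220/33)/0.46 = 1.897/0.46 = 4.124 d.
Distance = v·t = 0.51 m/s × 3.563e+05 s = 1.817e+05 m = 181.7 km.

182 km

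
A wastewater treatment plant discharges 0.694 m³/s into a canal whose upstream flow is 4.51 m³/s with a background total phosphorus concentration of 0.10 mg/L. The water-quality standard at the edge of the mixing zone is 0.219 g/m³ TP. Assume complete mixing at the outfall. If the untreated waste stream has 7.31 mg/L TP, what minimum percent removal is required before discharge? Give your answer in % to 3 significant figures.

Mass balance: 0.219·5.204 = 0.694·Cₑ + 4.51·0.1.
Cₑ = (1.14 − 0.451) / 0.694 = 0.9923 mg/L.
Required removal = 1 − 0.9923/7.31 = 86.43 %.

86.4 %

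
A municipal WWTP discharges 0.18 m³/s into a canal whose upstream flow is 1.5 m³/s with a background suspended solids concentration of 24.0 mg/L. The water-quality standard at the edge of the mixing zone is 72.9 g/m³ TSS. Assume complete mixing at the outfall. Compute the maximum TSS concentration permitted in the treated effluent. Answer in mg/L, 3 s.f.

480 mg/L

Mass balance: 72.9·1.68 = 0.18·Cₑ + 1.5·24.
Cₑ = (122.5 − 36) / 0.18 = 480.4 mg/L.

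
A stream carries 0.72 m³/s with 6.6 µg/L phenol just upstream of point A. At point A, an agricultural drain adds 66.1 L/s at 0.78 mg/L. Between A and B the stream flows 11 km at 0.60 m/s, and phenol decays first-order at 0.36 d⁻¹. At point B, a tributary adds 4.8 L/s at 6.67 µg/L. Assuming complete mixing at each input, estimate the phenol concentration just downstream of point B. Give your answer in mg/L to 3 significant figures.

0.0660 mg/L

6.6 µg/L = 0.0066 mg/L.
66.1 L/s = 0.0661 m³/s.
After input A: C = (0.72·0.0066 + 0.0661·0.78) / 0.7861 = 0.07163 mg/L.
Over the 11 km reach to input B (t = 1.833e+04 s = 0.2122 d), decay gives C = 0.07163·exp(−0.36·0.2122) = 0.06636 mg/L.
4.8 L/s = 0.0048 m³/s.
6.67 µg/L = 0.00667 mg/L.
After input B: C = (0.7861·0.06636 + 0.0048·0.00667) / 0.7909 = 0.066 mg/L.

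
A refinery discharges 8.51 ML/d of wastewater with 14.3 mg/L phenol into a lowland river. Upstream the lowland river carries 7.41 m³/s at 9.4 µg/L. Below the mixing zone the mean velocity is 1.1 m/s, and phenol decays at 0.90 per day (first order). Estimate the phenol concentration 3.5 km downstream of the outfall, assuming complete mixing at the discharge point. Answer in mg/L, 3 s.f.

0.190 mg/L

8.51 ML/d = 0.0985 m³/s.
9.4 µg/L = 0.0094 mg/L.
After complete mixing, C₀ = (0.0985·14.3 + 7.41·0.0094) / 7.508 = 0.1969 mg/L.
Travel time t = 3500 m / 1.1 m/s = 3182 s = 0.03683 d.
C = 0.1969·exp(−0.90·0.03683) = 0.1969·0.9674 = 0.1904 mg/L.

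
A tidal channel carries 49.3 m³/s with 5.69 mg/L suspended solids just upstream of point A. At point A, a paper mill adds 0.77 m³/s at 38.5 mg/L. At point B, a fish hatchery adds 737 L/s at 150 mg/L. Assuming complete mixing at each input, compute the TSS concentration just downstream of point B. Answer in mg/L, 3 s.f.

8.28 mg/L

After input A: C = (49.3·5.69 + 0.77·38.5) / 50.07 = 6.195 mg/L.
737 L/s = 0.737 m³/s.
After input B: C = (50.07·6.195 + 0.737·150) / 50.81 = 8.281 mg/L.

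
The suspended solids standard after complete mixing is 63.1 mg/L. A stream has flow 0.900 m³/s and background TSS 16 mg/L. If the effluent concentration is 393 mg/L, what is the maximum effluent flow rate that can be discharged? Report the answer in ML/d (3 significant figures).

Mass balance at complete mixing: C_std·(Q_w + Q_r) = Q_w·C_e + Q_r·C_b.
Rearranging, Q_w = Q_r·(C_std − C_b)/(C_e − C_std) = 0.900·(63.1 − 16) / (393 − 63.1) = 0.1285 m³/s.
= 11.1 ML/d.

11.1 ML/d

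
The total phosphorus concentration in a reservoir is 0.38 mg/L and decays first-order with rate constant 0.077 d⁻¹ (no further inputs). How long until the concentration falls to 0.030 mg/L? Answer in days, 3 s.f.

33.0 d

t = ln(C₀/C)/k = ln(0.38/0.030)/0.077 = 2.539/0.077 = 32.97 d.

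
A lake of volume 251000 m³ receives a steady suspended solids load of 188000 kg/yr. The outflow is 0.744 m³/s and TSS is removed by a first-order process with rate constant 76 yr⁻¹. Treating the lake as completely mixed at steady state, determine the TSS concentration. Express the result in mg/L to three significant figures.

Outflow Q = 0.744 m³/s × 3.156e+07 s/yr = 2.348e+07 m³/yr.
Steady-state CSTR mass balance: W = Q·C + k·V·C, so C = W/(Q + kV).
Q + kV = 2.348e+07 + 76·251000 = 4.255e+07 m³/yr.
C = 188000/4.255e+07 = 0.004418 kg/m³ = 4.418 mg/L.

4.42 mg/L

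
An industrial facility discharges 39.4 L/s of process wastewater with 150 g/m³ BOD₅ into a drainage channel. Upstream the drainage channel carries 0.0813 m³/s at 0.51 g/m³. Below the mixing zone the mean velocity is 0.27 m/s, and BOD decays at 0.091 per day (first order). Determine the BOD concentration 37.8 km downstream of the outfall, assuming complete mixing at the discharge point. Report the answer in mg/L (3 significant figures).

42.5 mg/L

39.4 L/s = 0.0394 m³/s.
After complete mixing, C₀ = (0.0394·150 + 0.0813·0.51) / 0.1207 = 49.31 mg/L.
Travel time t = 3.78e+04 m / 0.27 m/s = 1.4e+05 s = 1.62 d.
C = 49.31·exp(−0.091·1.62) = 49.31·0.8629 = 42.55 mg/L.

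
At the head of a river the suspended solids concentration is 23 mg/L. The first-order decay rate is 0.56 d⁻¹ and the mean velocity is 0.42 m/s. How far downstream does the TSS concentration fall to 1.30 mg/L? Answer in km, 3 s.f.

From C = C₀·e^(−kt), t = ln(C₀/C)/k = ln(23/1.30)/0.56 = 2.873/0.56 = 5.131 d.
Distance = v·t = 0.42 m/s × 4.433e+05 s = 1.862e+05 m = 186.2 km.

186 km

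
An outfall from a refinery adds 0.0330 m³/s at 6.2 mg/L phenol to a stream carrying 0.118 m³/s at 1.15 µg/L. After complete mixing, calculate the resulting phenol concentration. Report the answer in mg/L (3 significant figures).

1.15 µg/L = 0.00115 mg/L.
Conservation of mass across the mixing zone: C = (0.033·6.2 + 0.118·0.00115) / (0.033 + 0.118) = 0.2047/0.151 = 1.356 mg/L.

1.36 mg/L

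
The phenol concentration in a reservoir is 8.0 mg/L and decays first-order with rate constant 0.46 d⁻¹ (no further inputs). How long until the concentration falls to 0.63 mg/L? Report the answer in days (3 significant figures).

t = ln(C₀/C)/k = ln(8.0/0.63)/0.46 = 2.541/0.46 = 5.525 d.

5.52 d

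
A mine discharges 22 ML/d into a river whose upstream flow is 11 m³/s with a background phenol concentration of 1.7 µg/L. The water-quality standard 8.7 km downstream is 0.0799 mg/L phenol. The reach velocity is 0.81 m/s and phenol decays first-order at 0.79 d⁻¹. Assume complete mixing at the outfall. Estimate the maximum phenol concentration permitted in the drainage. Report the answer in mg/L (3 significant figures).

3.82 mg/L

22 ML/d = 0.2546 m³/s.
1.7 µg/L = 0.0017 mg/L.
Travel time to the compliance point: t = 8700/0.81 = 1.074e+04 s = 0.1243 d; decay factor exp(−0.79·0.1243) = 0.9065.
So the concentration just after mixing may be at most 0.0799/0.9065 = 0.08815 mg/L.
Mass balance: 0.08815·11.25 = 0.2546·Cₑ + 11·0.0017.
Cₑ = (0.992 − 0.0187) / 0.2546 = 3.823 mg/L.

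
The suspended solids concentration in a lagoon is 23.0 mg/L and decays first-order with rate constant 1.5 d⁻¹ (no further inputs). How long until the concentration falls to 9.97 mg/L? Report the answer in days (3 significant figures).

t = ln(C₀/C)/k = ln(23.0/9.97)/1.5 = 0.8359/1.5 = 0.5573 d.

0.557 d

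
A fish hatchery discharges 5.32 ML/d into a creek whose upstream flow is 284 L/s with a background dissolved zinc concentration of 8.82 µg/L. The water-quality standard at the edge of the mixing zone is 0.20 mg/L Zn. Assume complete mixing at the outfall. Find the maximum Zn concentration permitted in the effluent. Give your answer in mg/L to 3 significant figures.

5.32 ML/d = 0.06157 m³/s.
284 L/s = 0.284 m³/s.
8.82 µg/L = 0.00882 mg/L.
Mass balance: 0.2·0.3456 = 0.06157·Cₑ + 0.284·0.00882.
Cₑ = (0.06911 − 0.002505) / 0.06157 = 1.082 mg/L.

1.08 mg/L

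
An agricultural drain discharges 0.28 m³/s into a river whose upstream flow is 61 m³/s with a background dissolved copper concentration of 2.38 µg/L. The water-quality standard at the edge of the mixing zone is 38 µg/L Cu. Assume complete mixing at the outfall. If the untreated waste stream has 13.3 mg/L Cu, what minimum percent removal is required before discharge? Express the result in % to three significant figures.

2.38 µg/L = 0.00238 mg/L.
38 µg/L = 0.038 mg/L.
Mass balance: 0.038·61.28 = 0.28·Cₑ + 61·0.00238.
Cₑ = (2.329 − 0.1452) / 0.28 = 7.798 mg/L.
Required removal = 1 − 7.798/13.3 = 41.37 %.

41.4 %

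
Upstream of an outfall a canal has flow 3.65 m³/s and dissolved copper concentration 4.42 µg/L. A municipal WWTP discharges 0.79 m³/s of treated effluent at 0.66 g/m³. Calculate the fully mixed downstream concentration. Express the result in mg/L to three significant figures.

0.121 mg/L

4.42 µg/L = 0.00442 mg/L.
By mass balance at complete mixing, C = (0.79·0.66 + 3.65·0.00442) / (0.79 + 3.65) = 0.5375/4.44 = 0.1211 mg/L.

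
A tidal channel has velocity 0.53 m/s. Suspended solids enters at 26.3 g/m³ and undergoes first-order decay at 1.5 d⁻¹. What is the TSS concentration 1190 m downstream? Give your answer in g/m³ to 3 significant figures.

Travel time t = 1190 m / 0.53 m/s = 1190/0.53 = 2245 s = 0.02599 d.
First-order decay: C = 26.3·exp(−1.5·0.02599) = 26.3·0.9618 = 25.29 g/m³.

25.3 g/m³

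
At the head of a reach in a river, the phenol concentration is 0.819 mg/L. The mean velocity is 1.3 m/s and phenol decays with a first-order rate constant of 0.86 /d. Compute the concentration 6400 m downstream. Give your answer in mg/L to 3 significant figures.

Travel time t = 6400 m / 1.3 m/s = 6400/1.3 = 4923 s = 0.05698 d.
First-order decay: C = 0.819·exp(−0.86·0.05698) = 0.819·0.9522 = 0.7798 mg/L.

0.780 mg/L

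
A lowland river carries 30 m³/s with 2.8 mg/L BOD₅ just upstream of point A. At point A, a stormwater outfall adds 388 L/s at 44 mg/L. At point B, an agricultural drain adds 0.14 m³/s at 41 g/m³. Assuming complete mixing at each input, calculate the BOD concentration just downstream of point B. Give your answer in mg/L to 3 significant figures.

388 L/s = 0.388 m³/s.
After input A: C = (30·2.8 + 0.388·44) / 30.39 = 3.326 mg/L.
After input B: C = (30.39·3.326 + 0.14·41) / 30.53 = 3.499 mg/L.

3.50 mg/L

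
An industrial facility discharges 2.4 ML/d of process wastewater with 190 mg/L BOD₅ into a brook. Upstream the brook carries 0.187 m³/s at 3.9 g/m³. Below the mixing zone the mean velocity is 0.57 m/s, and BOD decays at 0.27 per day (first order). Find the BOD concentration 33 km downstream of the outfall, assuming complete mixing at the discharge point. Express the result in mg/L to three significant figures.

23.3 mg/L

2.4 ML/d = 0.02778 m³/s.
After complete mixing, C₀ = (0.02778·190 + 0.187·3.9) / 0.2148 = 27.97 mg/L.
Travel time t = 3.3e+04 m / 0.57 m/s = 5.789e+04 s = 0.6701 d.
C = 27.97·exp(−0.27·0.6701) = 27.97·0.8345 = 23.34 mg/L.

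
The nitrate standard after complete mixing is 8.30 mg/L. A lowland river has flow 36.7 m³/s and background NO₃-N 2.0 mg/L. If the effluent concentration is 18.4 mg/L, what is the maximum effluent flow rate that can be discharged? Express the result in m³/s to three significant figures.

Mass balance at complete mixing: C_std·(Q_w + Q_r) = Q_w·C_e + Q_r·C_b.
Rearranging, Q_w = Q_r·(C_std − C_b)/(C_e − C_std) = 36.7·(8.3 − 2) / (18.4 − 8.3) = 22.89 m³/s.

22.9 m³/s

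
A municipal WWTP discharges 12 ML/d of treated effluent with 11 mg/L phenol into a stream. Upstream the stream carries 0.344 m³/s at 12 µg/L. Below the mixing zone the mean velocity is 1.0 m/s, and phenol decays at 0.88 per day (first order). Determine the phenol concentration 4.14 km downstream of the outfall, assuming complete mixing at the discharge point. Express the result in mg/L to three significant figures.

3.04 mg/L

12 ML/d = 0.1389 m³/s.
12 µg/L = 0.012 mg/L.
After complete mixing, C₀ = (0.1389·11 + 0.344·0.012) / 0.4829 = 3.172 mg/L.
Travel time t = 4140 m / 1.0 m/s = 4140 s = 0.04792 d.
C = 3.172·exp(−0.88·0.04792) = 3.172·0.9587 = 3.041 mg/L.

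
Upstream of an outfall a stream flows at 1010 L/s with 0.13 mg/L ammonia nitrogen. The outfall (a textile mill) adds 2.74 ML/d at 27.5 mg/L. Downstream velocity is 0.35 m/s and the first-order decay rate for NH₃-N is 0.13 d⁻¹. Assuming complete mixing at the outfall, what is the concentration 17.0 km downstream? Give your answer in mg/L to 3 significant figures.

0.895 mg/L

2.74 ML/d = 0.03171 m³/s.
1010 L/s = 1.01 m³/s.
After complete mixing, C₀ = (0.03171·27.5 + 1.01·0.13) / 1.042 = 0.9632 mg/L.
Travel time t = 1.7e+04 m / 0.35 m/s = 4.857e+04 s = 0.5622 d.
C = 0.9632·exp(−0.13·0.5622) = 0.9632·0.9295 = 0.8953 mg/L.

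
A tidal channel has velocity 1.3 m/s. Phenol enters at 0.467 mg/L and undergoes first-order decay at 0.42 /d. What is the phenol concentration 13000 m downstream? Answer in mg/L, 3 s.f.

0.445 mg/L

Travel time t = 13000 m / 1.3 m/s = 1.3e+04/1.3 = 1e+04 s = 0.1157 d.
First-order decay: C = 0.467·exp(−0.42·0.1157) = 0.467·0.9526 = 0.4448 mg/L.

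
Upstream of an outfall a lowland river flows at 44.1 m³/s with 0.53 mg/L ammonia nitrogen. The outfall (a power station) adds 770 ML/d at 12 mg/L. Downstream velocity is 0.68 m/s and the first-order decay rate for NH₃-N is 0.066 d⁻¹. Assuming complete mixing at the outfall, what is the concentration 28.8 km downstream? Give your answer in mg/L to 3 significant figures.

2.38 mg/L

770 ML/d = 8.912 m³/s.
After complete mixing, C₀ = (8.912·12 + 44.1·0.53) / 53.01 = 2.458 mg/L.
Travel time t = 2.88e+04 m / 0.68 m/s = 4.235e+04 s = 0.4902 d.
C = 2.458·exp(−0.066·0.4902) = 2.458·0.9682 = 2.38 mg/L.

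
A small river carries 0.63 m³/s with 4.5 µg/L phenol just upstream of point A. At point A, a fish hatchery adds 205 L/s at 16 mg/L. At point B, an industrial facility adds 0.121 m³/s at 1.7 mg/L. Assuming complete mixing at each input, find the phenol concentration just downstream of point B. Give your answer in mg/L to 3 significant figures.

3.65 mg/L

4.5 µg/L = 0.0045 mg/L.
205 L/s = 0.205 m³/s.
After input A: C = (0.63·0.0045 + 0.205·16) / 0.835 = 3.932 mg/L.
After input B: C = (0.835·3.932 + 0.121·1.7) / 0.956 = 3.649 mg/L.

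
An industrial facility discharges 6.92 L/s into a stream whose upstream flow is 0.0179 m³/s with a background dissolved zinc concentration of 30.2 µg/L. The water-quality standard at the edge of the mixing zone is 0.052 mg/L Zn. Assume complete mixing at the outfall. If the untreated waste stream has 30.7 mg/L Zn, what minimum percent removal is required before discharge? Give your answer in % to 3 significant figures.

99.6 %

6.92 L/s = 0.00692 m³/s.
30.2 µg/L = 0.0302 mg/L.
Mass balance: 0.052·0.02482 = 0.00692·Cₑ + 0.0179·0.0302.
Cₑ = (0.001291 − 0.0005406) / 0.00692 = 0.1084 mg/L.
Required removal = 1 − 0.1084/30.7 = 99.65 %.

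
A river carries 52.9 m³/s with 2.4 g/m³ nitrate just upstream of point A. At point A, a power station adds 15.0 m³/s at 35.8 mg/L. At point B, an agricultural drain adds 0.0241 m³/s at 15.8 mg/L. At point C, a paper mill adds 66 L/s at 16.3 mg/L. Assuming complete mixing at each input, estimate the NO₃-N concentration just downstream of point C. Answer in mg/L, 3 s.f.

After input A: C = (52.9·2.4 + 15·35.8) / 67.9 = 9.778 mg/L.
After input B: C = (67.9·9.778 + 0.0241·15.8) / 67.92 = 9.781 mg/L.
66 L/s = 0.066 m³/s.
After input C: C = (67.92·9.781 + 0.066·16.3) / 67.99 = 9.787 mg/L.

9.79 mg/L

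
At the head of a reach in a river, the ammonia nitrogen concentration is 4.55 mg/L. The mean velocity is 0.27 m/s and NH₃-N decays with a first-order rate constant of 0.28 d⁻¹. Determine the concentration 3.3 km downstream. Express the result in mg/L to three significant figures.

4.37 mg/L

Travel time t = 3.3 km / 0.27 m/s = 3300/0.27 = 1.222e+04 s = 0.1415 d.
First-order decay: C = 4.55·exp(−0.28·0.1415) = 4.55·0.9612 = 4.373 mg/L.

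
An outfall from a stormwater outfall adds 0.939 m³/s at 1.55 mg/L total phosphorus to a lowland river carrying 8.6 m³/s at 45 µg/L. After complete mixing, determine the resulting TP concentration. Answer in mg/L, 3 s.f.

0.193 mg/L

45 µg/L = 0.045 mg/L.
Conservation of mass across the mixing zone: C = (0.939·1.55 + 8.6·0.045) / (0.939 + 8.6) = 1.842/9.539 = 0.1931 mg/L.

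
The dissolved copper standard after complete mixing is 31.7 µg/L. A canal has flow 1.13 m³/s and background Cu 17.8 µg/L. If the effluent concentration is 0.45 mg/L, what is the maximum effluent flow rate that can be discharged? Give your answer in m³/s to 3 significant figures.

0.0375 m³/s

17.8 µg/L = 0.0178 mg/L.
31.7 µg/L = 0.0317 mg/L.
Mass balance at complete mixing: C_std·(Q_w + Q_r) = Q_w·C_e + Q_r·C_b.
Rearranging, Q_w = Q_r·(C_std − C_b)/(C_e − C_std) = 1.13·(0.0317 − 0.0178) / (0.45 − 0.0317) = 0.03755 m³/s.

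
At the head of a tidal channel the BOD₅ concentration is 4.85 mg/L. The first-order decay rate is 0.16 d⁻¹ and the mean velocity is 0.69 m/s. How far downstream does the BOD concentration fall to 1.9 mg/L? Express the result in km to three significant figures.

349 km

From C = C₀·e^(−kt), t = ln(C₀/C)/k = ln(4.85/1.9)/0.16 = 0.9371/0.16 = 5.857 d.
Distance = v·t = 0.69 m/s × 5.06e+05 s = 3.492e+05 m = 349.2 km.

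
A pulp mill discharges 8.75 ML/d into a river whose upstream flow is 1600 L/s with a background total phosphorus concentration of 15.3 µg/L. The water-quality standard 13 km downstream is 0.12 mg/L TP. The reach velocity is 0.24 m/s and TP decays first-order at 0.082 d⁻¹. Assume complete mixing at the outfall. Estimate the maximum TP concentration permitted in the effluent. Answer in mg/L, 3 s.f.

8.75 ML/d = 0.1013 m³/s.
1600 L/s = 1.6 m³/s.
15.3 µg/L = 0.0153 mg/L.
Travel time to the compliance point: t = 1.3e+04/0.24 = 5.417e+04 s = 0.6269 d; decay factor exp(−0.082·0.6269) = 0.9499.
So the concentration just after mixing may be at most 0.12/0.9499 = 0.1263 mg/L.
Mass balance: 0.1263·1.701 = 0.1013·Cₑ + 1.6·0.0153.
Cₑ = (0.2149 − 0.02448) / 0.1013 = 1.88 mg/L.

1.88 mg/L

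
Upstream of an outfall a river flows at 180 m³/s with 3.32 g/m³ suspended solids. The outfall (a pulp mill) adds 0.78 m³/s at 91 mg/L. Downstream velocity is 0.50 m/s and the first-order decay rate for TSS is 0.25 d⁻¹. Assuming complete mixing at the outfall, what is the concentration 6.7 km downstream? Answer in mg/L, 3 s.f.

After complete mixing, C₀ = (0.78·91 + 180·3.32) / 180.8 = 3.698 mg/L.
Travel time t = 6700 m / 0.50 m/s = 1.34e+04 s = 0.1551 d.
C = 3.698·exp(−0.25·0.1551) = 3.698·0.962 = 3.558 mg/L.

3.56 mg/L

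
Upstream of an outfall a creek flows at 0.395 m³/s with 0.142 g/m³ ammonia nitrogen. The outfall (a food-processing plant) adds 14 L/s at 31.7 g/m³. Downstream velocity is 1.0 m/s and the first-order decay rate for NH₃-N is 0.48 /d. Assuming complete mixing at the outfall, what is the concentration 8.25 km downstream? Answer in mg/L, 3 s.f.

1.17 mg/L

14 L/s = 0.014 m³/s.
After complete mixing, C₀ = (0.014·31.7 + 0.395·0.142) / 0.409 = 1.222 mg/L.
Travel time t = 8250 m / 1.0 m/s = 8250 s = 0.09549 d.
C = 1.222·exp(−0.48·0.09549) = 1.222·0.9552 = 1.167 mg/L.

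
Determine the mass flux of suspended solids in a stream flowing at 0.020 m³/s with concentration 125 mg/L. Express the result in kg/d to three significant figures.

Mass flux = Q·C = 0.02 m³/s × 125 g/m³ = 2.5 g/s.
= 2.5 g/s × 86.4 = 216 kg/d.

216 kg/d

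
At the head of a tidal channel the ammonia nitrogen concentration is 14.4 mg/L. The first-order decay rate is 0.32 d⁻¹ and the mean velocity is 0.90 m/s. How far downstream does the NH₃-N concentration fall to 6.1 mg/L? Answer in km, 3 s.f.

209 km

From C = C₀·e^(−kt), t = ln(C₀/C)/k = ln(14.4/6.1)/0.32 = 0.8589/0.32 = 2.684 d.
Distance = v·t = 0.90 m/s × 2.319e+05 s = 2.087e+05 m = 208.7 km.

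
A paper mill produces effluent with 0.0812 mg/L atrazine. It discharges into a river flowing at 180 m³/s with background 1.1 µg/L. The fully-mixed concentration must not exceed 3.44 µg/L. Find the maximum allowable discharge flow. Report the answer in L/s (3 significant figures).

1.1 µg/L = 0.0011 mg/L.
3.44 µg/L = 0.00344 mg/L.
Mass balance at complete mixing: C_std·(Q_w + Q_r) = Q_w·C_e + Q_r·C_b.
Rearranging, Q_w = Q_r·(C_std − C_b)/(C_e − C_std) = 180·(0.00344 − 0.0011) / (0.0812 − 0.00344) = 5.417 m³/s.
= 5417 L/s.

5420 L/s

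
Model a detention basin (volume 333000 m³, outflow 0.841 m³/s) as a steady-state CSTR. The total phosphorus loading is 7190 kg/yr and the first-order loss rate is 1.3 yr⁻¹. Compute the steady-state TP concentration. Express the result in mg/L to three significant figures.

Outflow Q = 0.841 m³/s × 3.156e+07 s/yr = 2.654e+07 m³/yr.
Steady-state CSTR mass balance: W = Q·C + k·V·C, so C = W/(Q + kV).
Q + kV = 2.654e+07 + 1.3·333000 = 2.697e+07 m³/yr.
C = 7190/2.697e+07 = 0.0002666 kg/m³ = 0.2666 mg/L.

0.267 mg/L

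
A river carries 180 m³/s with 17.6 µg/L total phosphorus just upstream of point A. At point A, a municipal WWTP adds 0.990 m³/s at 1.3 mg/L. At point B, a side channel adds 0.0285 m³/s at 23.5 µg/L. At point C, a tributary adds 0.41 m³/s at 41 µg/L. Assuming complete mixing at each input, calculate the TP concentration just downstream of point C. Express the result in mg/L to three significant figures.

0.0247 mg/L

17.6 µg/L = 0.0176 mg/L.
After input A: C = (180·0.0176 + 0.99·1.3) / 181 = 0.02461 mg/L.
23.5 µg/L = 0.0235 mg/L.
After input B: C = (181·0.02461 + 0.0285·0.0235) / 181 = 0.02461 mg/L.
41 µg/L = 0.041 mg/L.
After input C: C = (181·0.02461 + 0.41·0.041) / 181.4 = 0.02465 mg/L.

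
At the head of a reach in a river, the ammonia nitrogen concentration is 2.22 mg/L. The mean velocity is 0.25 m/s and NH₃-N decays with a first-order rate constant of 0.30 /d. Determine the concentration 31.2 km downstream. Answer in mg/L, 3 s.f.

1.44 mg/L

Travel time t = 31.2 km / 0.25 m/s = 3.12e+04/0.25 = 1.248e+05 s = 1.444 d.
First-order decay: C = 2.22·exp(−0.30·1.444) = 2.22·0.6483 = 1.439 mg/L.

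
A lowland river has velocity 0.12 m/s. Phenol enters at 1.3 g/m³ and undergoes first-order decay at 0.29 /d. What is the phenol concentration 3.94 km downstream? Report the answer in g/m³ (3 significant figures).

1.16 g/m³

Travel time t = 3.94 km / 0.12 m/s = 3940/0.12 = 3.283e+04 s = 0.38 d.
First-order decay: C = 1.3·exp(−0.29·0.38) = 1.3·0.8957 = 1.164 g/m³.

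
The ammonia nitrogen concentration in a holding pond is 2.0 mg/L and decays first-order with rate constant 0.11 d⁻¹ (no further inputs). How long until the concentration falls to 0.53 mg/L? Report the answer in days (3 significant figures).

12.1 d

t = ln(C₀/C)/k = ln(2.0/0.53)/0.11 = 1.328/0.11 = 12.07 d.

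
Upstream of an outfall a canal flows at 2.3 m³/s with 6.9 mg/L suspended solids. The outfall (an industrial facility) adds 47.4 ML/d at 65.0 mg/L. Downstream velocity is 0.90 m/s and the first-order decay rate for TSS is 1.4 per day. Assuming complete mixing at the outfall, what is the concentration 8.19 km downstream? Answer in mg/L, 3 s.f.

47.4 ML/d = 0.5486 m³/s.
After complete mixing, C₀ = (0.5486·65 + 2.3·6.9) / 2.849 = 18.09 mg/L.
Travel time t = 8190 m / 0.90 m/s = 9100 s = 0.1053 d.
C = 18.09·exp(−1.4·0.1053) = 18.09·0.8629 = 15.61 mg/L.

15.6 mg/L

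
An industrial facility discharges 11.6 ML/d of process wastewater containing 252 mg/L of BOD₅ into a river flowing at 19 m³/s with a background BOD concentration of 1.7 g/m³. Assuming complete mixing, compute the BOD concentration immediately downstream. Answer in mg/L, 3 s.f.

3.46 mg/L

11.6 ML/d = 0.1343 m³/s.
By mass balance at complete mixing, C = (0.1343·252 + 19·1.7) / (0.1343 + 19) = 66.13/19.13 = 3.456 mg/L.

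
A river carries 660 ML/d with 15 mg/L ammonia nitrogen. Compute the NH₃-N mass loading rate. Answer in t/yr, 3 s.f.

660 ML/d = 7.639 m³/s.
Mass flux = Q·C = 7.639 m³/s × 15 g/m³ = 114.6 g/s.
= 114.6 g/s × 31.56 = 3616 t/yr.

3620 t/yr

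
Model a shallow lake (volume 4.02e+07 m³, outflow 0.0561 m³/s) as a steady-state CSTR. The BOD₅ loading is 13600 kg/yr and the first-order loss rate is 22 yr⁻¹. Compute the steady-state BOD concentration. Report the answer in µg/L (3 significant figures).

Outflow Q = 0.0561 m³/s × 3.156e+07 s/yr = 1.77e+06 m³/yr.
Steady-state CSTR mass balance: W = Q·C + k·V·C, so C = W/(Q + kV).
Q + kV = 1.77e+06 + 22·4.02e+07 = 8.862e+08 m³/yr.
C = 13600/8.862e+08 = 1.535e-05 kg/m³ = 0.01535 mg/L = 15.35 µg/L.

15.3 µg/L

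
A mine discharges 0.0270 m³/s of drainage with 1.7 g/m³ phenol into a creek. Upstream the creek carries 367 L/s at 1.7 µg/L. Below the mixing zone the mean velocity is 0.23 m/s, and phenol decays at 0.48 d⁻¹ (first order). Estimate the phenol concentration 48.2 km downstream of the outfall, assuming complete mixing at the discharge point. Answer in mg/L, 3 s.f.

367 L/s = 0.367 m³/s.
1.7 µg/L = 0.0017 mg/L.
After complete mixing, C₀ = (0.027·1.7 + 0.367·0.0017) / 0.394 = 0.1181 mg/L.
Travel time t = 4.82e+04 m / 0.23 m/s = 2.096e+05 s = 2.426 d.
C = 0.1181·exp(−0.48·2.426) = 0.1181·0.3122 = 0.03686 mg/L.

0.0369 mg/L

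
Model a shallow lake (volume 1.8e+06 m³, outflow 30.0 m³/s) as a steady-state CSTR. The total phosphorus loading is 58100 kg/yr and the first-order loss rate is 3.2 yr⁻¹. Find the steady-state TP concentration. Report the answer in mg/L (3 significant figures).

Outflow Q = 30.0 m³/s × 3.156e+07 s/yr = 9.467e+08 m³/yr.
Steady-state CSTR mass balance: W = Q·C + k·V·C, so C = W/(Q + kV).
Q + kV = 9.467e+08 + 3.2·1.8e+06 = 9.525e+08 m³/yr.
C = 58100/9.525e+08 = 6.1e-05 kg/m³ = 0.061 mg/L.

0.0610 mg/L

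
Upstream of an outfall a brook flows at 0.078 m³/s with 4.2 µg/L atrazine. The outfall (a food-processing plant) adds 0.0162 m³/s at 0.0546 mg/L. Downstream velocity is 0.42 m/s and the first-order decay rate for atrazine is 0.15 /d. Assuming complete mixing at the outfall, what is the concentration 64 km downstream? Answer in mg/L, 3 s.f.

4.2 µg/L = 0.0042 mg/L.
After complete mixing, C₀ = (0.0162·0.0546 + 0.078·0.0042) / 0.0942 = 0.01287 mg/L.
Travel time t = 6.4e+04 m / 0.42 m/s = 1.524e+05 s = 1.764 d.
C = 0.01287·exp(−0.15·1.764) = 0.01287·0.7676 = 0.009876 mg/L.

0.00988 mg/L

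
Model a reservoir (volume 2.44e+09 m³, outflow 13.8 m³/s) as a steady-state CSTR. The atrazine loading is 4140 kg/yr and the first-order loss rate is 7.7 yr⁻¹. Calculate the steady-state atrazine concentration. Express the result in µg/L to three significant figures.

Outflow Q = 13.8 m³/s × 3.156e+07 s/yr = 4.355e+08 m³/yr.
Steady-state CSTR mass balance: W = Q·C + k·V·C, so C = W/(Q + kV).
Q + kV = 4.355e+08 + 7.7·2.44e+09 = 1.922e+10 m³/yr.
C = 4140/1.922e+10 = 2.154e-07 kg/m³ = 0.0002154 mg/L = 0.2154 µg/L.

0.215 µg/L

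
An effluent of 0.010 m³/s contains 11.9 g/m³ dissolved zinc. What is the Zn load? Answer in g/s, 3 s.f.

Mass flux = Q·C = 0.01 m³/s × 11.9 g/m³ = 0.119 g/s.

0.119 g/s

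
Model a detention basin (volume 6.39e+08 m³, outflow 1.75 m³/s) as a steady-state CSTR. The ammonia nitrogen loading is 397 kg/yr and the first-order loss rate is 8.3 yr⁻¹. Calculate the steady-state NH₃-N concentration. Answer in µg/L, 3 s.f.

Outflow Q = 1.75 m³/s × 3.156e+07 s/yr = 5.523e+07 m³/yr.
Steady-state CSTR mass balance: W = Q·C + k·V·C, so C = W/(Q + kV).
Q + kV = 5.523e+07 + 8.3·6.39e+08 = 5.359e+09 m³/yr.
C = 397/5.359e+09 = 7.408e-08 kg/m³ = 7.408e-05 mg/L = 0.07408 µg/L.

0.0741 µg/L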